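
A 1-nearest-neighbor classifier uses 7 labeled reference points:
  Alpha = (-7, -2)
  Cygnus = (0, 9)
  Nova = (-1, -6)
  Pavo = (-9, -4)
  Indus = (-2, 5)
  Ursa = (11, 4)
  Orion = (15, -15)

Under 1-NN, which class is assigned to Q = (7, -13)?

Orion

Since √ is increasing, it suffices to compare squared distances:
d²(Q, Alpha) = 196 + 121 = 317
d²(Q, Cygnus) = 49 + 484 = 533
d²(Q, Nova) = 64 + 49 = 113
d²(Q, Pavo) = 256 + 81 = 337
d²(Q, Indus) = 81 + 324 = 405
d²(Q, Ursa) = 16 + 289 = 305
d²(Q, Orion) = 64 + 4 = 68
Minimum is at Orion.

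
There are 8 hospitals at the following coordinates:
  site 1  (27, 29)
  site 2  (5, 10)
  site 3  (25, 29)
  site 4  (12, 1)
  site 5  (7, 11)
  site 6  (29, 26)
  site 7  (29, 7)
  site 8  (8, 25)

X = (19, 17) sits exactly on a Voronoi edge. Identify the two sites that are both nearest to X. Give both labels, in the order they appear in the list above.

Squared distances from X to each site:
d²(X, site 1) = (19−27)² + (17−29)² = 64 + 144 = 208
d²(X, site 2) = (19−5)² + (17−10)² = 196 + 49 = 245
d²(X, site 3) = (19−25)² + (17−29)² = 36 + 144 = 180
d²(X, site 4) = (19−12)² + (17−1)² = 49 + 256 = 305
d²(X, site 5) = (19−7)² + (17−11)² = 144 + 36 = 180
d²(X, site 6) = (19−29)² + (17−26)² = 100 + 81 = 181
d²(X, site 7) = (19−29)² + (17−7)² = 100 + 100 = 200
d²(X, site 8) = (19−8)² + (17−25)² = 121 + 64 = 185
X is equidistant from site 3 and site 5 (both at squared distance 180), and every other site is strictly farther — so X lies on the site 3–site 5 Voronoi edge.

site 3 and site 5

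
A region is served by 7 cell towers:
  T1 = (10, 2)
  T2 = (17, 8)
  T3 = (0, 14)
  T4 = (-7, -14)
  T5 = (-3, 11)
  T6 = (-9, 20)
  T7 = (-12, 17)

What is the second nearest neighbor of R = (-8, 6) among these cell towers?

T3

Since √ is increasing, it suffices to compare squared distances:
|RT1|² = (-8−10)² + (6−2)² = 324 + 16 = 340
|RT2|² = (-8−17)² + (6−8)² = 625 + 4 = 629
|RT3|² = (-8−0)² + (6−14)² = 64 + 64 = 128
|RT4|² = (-8−(-7))² + (6−(-14))² = 1 + 400 = 401
|RT5|² = (-8−(-3))² + (6−11)² = 25 + 25 = 50
|RT6|² = (-8−(-9))² + (6−20)² = 1 + 196 = 197
|RT7|² = (-8−(-12))² + (6−17)² = 16 + 121 = 137
Sorted ascending: T5, T3, T7, … — the second-nearest is T3.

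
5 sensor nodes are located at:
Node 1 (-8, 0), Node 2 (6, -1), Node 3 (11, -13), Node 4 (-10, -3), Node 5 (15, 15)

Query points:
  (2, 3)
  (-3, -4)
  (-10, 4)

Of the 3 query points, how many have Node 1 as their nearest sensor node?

(2, 3) — d² to each: Node 1:109, Node 2:32, Node 3:337, Node 4:180, Node 5:313 → nearest is Node 2
(-3, -4) — d² to each: Node 1:41, Node 2:90, Node 3:277, Node 4:50, Node 5:685 → nearest is Node 1
(-10, 4) — d² to each: Node 1:20, Node 2:281, Node 3:730, Node 4:49, Node 5:746 → nearest is Node 1
2 of the 3 points have Node 1 as nearest.

2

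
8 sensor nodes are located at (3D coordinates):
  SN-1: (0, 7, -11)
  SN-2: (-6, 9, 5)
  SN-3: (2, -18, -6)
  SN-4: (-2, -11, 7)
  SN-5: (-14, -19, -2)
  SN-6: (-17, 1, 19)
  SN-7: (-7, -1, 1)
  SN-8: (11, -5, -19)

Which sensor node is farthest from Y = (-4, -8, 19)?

SN-8

Since √ is increasing, it suffices to compare squared distances:
d²(Y, SN-1) = (-4−0)² + (-8−7)² + (19−(-11))² = 16 + 225 + 900 = 1141
d²(Y, SN-2) = (-4−(-6))² + (-8−9)² + (19−5)² = 4 + 289 + 196 = 489
d²(Y, SN-3) = (-4−2)² + (-8−(-18))² + (19−(-6))² = 36 + 100 + 625 = 761
d²(Y, SN-4) = (-4−(-2))² + (-8−(-11))² + (19−7)² = 4 + 9 + 144 = 157
d²(Y, SN-5) = (-4−(-14))² + (-8−(-19))² + (19−(-2))² = 100 + 121 + 441 = 662
d²(Y, SN-6) = (-4−(-17))² + (-8−1)² + (19−19)² = 169 + 81 + 0 = 250
d²(Y, SN-7) = (-4−(-7))² + (-8−(-1))² + (19−1)² = 9 + 49 + 324 = 382
d²(Y, SN-8) = (-4−11)² + (-8−(-5))² + (19−(-19))² = 225 + 9 + 1444 = 1678
The largest is to SN-8.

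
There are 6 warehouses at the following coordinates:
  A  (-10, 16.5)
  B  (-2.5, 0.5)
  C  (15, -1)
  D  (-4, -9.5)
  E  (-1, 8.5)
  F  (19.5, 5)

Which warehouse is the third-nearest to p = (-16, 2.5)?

Compare squared distances (the ordering matches that of the actual distances):
|pA|² = 36 + 196 = 232
|pB|² = 182.25 + 4 = 186.25
|pC|² = 961 + 12.25 = 973.25
|pD|² = 144 + 144 = 288
|pE|² = 225 + 36 = 261
|pF|² = 1260.25 + 6.25 = 1266.5
Sorted ascending: B, A, E, D, … — the third-nearest is E.

E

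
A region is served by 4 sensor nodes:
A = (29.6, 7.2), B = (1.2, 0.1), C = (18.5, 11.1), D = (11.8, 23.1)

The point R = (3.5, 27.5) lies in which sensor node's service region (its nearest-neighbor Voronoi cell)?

D

Compare squared distances (the ordering matches that of the actual distances):
|RA|² = (3.5−29.6)² + (27.5−7.2)² = 681.21 + 412.09 = 1093.3
|RB|² = (3.5−1.2)² + (27.5−0.1)² = 5.29 + 750.76 = 756.05
|RC|² = (3.5−18.5)² + (27.5−11.1)² = 225 + 268.96 = 493.96
|RD|² = (3.5−11.8)² + (27.5−23.1)² = 68.89 + 19.36 = 88.25
D is nearest.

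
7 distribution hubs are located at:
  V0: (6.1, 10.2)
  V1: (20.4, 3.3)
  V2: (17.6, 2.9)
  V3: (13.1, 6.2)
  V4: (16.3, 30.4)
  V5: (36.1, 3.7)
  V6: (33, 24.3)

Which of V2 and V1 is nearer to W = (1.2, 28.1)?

Compare squared distances:
|WV2|² = (1.2−17.6)² + (28.1−2.9)² = 268.96 + 635.04 = 904
|WV1|² = (1.2−20.4)² + (28.1−3.3)² = 368.64 + 615.04 = 983.68
904 < 983.68, so V2 is closer.

V2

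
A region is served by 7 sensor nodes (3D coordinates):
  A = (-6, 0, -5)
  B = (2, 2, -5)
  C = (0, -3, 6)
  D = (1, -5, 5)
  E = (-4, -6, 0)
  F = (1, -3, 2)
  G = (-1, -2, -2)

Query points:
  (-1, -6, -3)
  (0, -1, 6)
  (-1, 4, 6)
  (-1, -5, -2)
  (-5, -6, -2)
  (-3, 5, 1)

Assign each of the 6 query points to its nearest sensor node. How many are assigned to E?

(-1, -6, -3) — d² to each: A:65, B:77, C:91, D:69, E:18, F:38, G:17 → nearest is G
(0, -1, 6) — d² to each: A:158, B:134, C:4, D:18, E:77, F:21, G:66 → nearest is C
(-1, 4, 6) — d² to each: A:162, B:134, C:50, D:86, E:145, F:69, G:100 → nearest is C
(-1, -5, -2) — d² to each: A:59, B:67, C:69, D:53, E:14, F:24, G:9 → nearest is G
(-5, -6, -2) — d² to each: A:46, B:122, C:98, D:86, E:5, F:61, G:32 → nearest is E
(-3, 5, 1) — d² to each: A:70, B:70, C:98, D:132, E:123, F:81, G:62 → nearest is G
1 of the 6 points has E as nearest.

1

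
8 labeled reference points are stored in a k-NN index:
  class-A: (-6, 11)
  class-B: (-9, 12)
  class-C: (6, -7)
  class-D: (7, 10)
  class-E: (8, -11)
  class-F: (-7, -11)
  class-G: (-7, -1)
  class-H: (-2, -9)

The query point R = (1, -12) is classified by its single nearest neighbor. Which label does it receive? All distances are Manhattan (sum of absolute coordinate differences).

class-H

d(R, class-A) = 7 + 23 = 30
d(R, class-B) = 10 + 24 = 34
d(R, class-C) = 5 + 5 = 10
d(R, class-D) = 6 + 22 = 28
d(R, class-E) = 7 + 1 = 8
d(R, class-F) = 8 + 1 = 9
d(R, class-G) = 8 + 11 = 19
d(R, class-H) = 3 + 3 = 6
Minimum is at class-H.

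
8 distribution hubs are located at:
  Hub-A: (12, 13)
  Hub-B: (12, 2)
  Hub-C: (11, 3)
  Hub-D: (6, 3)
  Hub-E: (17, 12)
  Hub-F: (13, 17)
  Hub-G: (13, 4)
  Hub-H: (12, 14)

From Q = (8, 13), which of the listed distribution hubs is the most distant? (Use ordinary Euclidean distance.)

Hub-B

Since √ is increasing, it suffices to compare squared distances:
d²(Q, Hub-A) = (8−12)² + (13−13)² = 16 + 0 = 16
d²(Q, Hub-B) = (8−12)² + (13−2)² = 16 + 121 = 137
d²(Q, Hub-C) = (8−11)² + (13−3)² = 9 + 100 = 109
d²(Q, Hub-D) = (8−6)² + (13−3)² = 4 + 100 = 104
d²(Q, Hub-E) = (8−17)² + (13−12)² = 81 + 1 = 82
d²(Q, Hub-F) = (8−13)² + (13−17)² = 25 + 16 = 41
d²(Q, Hub-G) = (8−13)² + (13−4)² = 25 + 81 = 106
d²(Q, Hub-H) = (8−12)² + (13−14)² = 16 + 1 = 17
The largest is to Hub-B.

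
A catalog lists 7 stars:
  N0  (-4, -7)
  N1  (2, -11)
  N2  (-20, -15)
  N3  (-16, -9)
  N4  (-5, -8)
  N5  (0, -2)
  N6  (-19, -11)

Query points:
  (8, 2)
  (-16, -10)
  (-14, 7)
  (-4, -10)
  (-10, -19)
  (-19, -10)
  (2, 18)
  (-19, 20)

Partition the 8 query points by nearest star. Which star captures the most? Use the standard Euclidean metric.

(8, 2) — d² to each: N0:225, N1:205, N2:1073, N3:697, N4:269, N5:80, N6:898 → nearest is N5
(-16, -10) — d² to each: N0:153, N1:325, N2:41, N3:1, N4:125, N5:320, N6:10 → nearest is N3
(-14, 7) — d² to each: N0:296, N1:580, N2:520, N3:260, N4:306, N5:277, N6:349 → nearest is N3
(-4, -10) — d² to each: N0:9, N1:37, N2:281, N3:145, N4:5, N5:80, N6:226 → nearest is N4
(-10, -19) — d² to each: N0:180, N1:208, N2:116, N3:136, N4:146, N5:389, N6:145 → nearest is N2
(-19, -10) — d² to each: N0:234, N1:442, N2:26, N3:10, N4:200, N5:425, N6:1 → nearest is N6
(2, 18) — d² to each: N0:661, N1:841, N2:1573, N3:1053, N4:725, N5:404, N6:1282 → nearest is N5
(-19, 20) — d² to each: N0:954, N1:1402, N2:1226, N3:850, N4:980, N5:845, N6:961 → nearest is N5
Tally — N2:1, N3:2, N4:1, N5:3, N6:1. N5 captures the most (3).

N5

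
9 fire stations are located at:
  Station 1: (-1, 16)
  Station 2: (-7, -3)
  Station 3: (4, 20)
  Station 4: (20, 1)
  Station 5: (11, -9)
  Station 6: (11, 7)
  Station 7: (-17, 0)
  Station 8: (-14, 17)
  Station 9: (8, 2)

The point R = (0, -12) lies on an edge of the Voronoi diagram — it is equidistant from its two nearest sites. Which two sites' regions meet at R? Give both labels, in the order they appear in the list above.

Squared distances from R to each site:
d²(R, Station 1) = (0−(-1))² + (-12−16)² = 1 + 784 = 785
d²(R, Station 2) = (0−(-7))² + (-12−(-3))² = 49 + 81 = 130
d²(R, Station 3) = (0−4)² + (-12−20)² = 16 + 1024 = 1040
d²(R, Station 4) = (0−20)² + (-12−1)² = 400 + 169 = 569
d²(R, Station 5) = (0−11)² + (-12−(-9))² = 121 + 9 = 130
d²(R, Station 6) = (0−11)² + (-12−7)² = 121 + 361 = 482
d²(R, Station 7) = (0−(-17))² + (-12−0)² = 289 + 144 = 433
d²(R, Station 8) = (0−(-14))² + (-12−17)² = 196 + 841 = 1037
d²(R, Station 9) = (0−8)² + (-12−2)² = 64 + 196 = 260
R is equidistant from Station 2 and Station 5 (both at squared distance 130), and every other site is strictly farther — so R lies on the Station 2–Station 5 Voronoi edge.

Station 2 and Station 5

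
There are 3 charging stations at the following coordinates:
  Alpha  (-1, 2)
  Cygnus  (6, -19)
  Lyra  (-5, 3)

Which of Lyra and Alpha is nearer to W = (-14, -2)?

Compare squared distances:
d²(W, Lyra) = (-14−(-5))² + (-2−3)² = 81 + 25 = 106
d²(W, Alpha) = (-14−(-1))² + (-2−2)² = 169 + 16 = 185
106 < 185, so Lyra is closer.

Lyra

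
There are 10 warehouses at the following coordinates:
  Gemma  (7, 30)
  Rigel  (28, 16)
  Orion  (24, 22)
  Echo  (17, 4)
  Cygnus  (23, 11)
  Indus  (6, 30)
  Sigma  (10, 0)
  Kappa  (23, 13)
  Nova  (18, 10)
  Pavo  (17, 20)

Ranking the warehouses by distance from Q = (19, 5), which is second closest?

Compare squared distances (the ordering matches that of the actual distances):
d²(Q, Gemma) = (19−7)² + (5−30)² = 144 + 625 = 769
d²(Q, Rigel) = (19−28)² + (5−16)² = 81 + 121 = 202
d²(Q, Orion) = (19−24)² + (5−22)² = 25 + 289 = 314
d²(Q, Echo) = (19−17)² + (5−4)² = 4 + 1 = 5
d²(Q, Cygnus) = (19−23)² + (5−11)² = 16 + 36 = 52
d²(Q, Indus) = (19−6)² + (5−30)² = 169 + 625 = 794
d²(Q, Sigma) = (19−10)² + (5−0)² = 81 + 25 = 106
d²(Q, Kappa) = (19−23)² + (5−13)² = 16 + 64 = 80
d²(Q, Nova) = (19−18)² + (5−10)² = 1 + 25 = 26
d²(Q, Pavo) = (19−17)² + (5−20)² = 4 + 225 = 229
Sorted ascending: Echo, Nova, Cygnus, … — the second-nearest is Nova.

Nova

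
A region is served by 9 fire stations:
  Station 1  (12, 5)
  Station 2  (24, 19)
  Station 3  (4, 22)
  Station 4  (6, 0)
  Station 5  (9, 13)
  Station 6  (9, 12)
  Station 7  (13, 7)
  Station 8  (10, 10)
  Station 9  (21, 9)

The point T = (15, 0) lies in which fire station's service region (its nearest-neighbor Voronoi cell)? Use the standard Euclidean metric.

Compare squared distances (the ordering matches that of the actual distances):
d²(T, Station 1) = (15−12)² + (0−5)² = 9 + 25 = 34
d²(T, Station 2) = (15−24)² + (0−19)² = 81 + 361 = 442
d²(T, Station 3) = (15−4)² + (0−22)² = 121 + 484 = 605
d²(T, Station 4) = (15−6)² + (0−0)² = 81 + 0 = 81
d²(T, Station 5) = (15−9)² + (0−13)² = 36 + 169 = 205
d²(T, Station 6) = (15−9)² + (0−12)² = 36 + 144 = 180
d²(T, Station 7) = (15−13)² + (0−7)² = 4 + 49 = 53
d²(T, Station 8) = (15−10)² + (0−10)² = 25 + 100 = 125
d²(T, Station 9) = (15−21)² + (0−9)² = 36 + 81 = 117
Station 1 is nearest.

Station 1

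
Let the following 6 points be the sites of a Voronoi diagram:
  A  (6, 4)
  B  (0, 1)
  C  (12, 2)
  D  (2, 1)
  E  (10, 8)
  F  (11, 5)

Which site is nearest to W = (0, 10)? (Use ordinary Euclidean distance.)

Compare squared distances (the ordering matches that of the actual distances):
|WA|² = 36 + 36 = 72
|WB|² = 0 + 81 = 81
|WC|² = 144 + 64 = 208
|WD|² = 4 + 81 = 85
|WE|² = 100 + 4 = 104
|WF|² = 121 + 25 = 146
The smallest is to A, so W lies in the Voronoi region of A.

A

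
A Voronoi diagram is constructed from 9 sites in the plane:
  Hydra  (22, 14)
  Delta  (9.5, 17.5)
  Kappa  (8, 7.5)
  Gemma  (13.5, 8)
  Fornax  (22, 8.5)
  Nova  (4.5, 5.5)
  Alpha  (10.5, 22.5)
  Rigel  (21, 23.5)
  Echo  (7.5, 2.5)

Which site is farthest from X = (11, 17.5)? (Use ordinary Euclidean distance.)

Since √ is increasing, it suffices to compare squared distances:
d²(X, Hydra) = 121 + 12.25 = 133.25
d²(X, Delta) = 2.25 + 0 = 2.25
d²(X, Kappa) = 9 + 100 = 109
d²(X, Gemma) = 6.25 + 90.25 = 96.5
d²(X, Fornax) = 121 + 81 = 202
d²(X, Nova) = 42.25 + 144 = 186.25
d²(X, Alpha) = 0.25 + 25 = 25.25
d²(X, Rigel) = 100 + 36 = 136
d²(X, Echo) = 12.25 + 225 = 237.25
The largest is to Echo.

Echo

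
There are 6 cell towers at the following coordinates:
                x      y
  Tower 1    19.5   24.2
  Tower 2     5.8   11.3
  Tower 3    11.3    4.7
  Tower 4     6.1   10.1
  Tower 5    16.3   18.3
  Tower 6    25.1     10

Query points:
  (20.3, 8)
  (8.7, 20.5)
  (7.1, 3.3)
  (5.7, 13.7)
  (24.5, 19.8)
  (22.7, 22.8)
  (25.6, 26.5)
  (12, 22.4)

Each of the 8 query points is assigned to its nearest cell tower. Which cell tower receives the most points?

(20.3, 8) — d² to each: Tower 1:263.08, Tower 2:221.14, Tower 3:91.89, Tower 4:206.05, Tower 5:122.09, Tower 6:27.04 → nearest is Tower 6
(8.7, 20.5) — d² to each: Tower 1:130.33, Tower 2:93.05, Tower 3:256.4, Tower 4:114.92, Tower 5:62.6, Tower 6:379.21 → nearest is Tower 5
(7.1, 3.3) — d² to each: Tower 1:590.57, Tower 2:65.69, Tower 3:19.6, Tower 4:47.24, Tower 5:309.64, Tower 6:368.89 → nearest is Tower 3
(5.7, 13.7) — d² to each: Tower 1:300.69, Tower 2:5.77, Tower 3:112.36, Tower 4:13.12, Tower 5:133.52, Tower 6:390.05 → nearest is Tower 2
(24.5, 19.8) — d² to each: Tower 1:44.36, Tower 2:421.94, Tower 3:402.25, Tower 4:432.65, Tower 5:69.49, Tower 6:96.4 → nearest is Tower 1
(22.7, 22.8) — d² to each: Tower 1:12.2, Tower 2:417.86, Tower 3:457.57, Tower 4:436.85, Tower 5:61.21, Tower 6:169.6 → nearest is Tower 1
(25.6, 26.5) — d² to each: Tower 1:42.5, Tower 2:623.08, Tower 3:679.73, Tower 4:649.21, Tower 5:153.73, Tower 6:272.5 → nearest is Tower 1
(12, 22.4) — d² to each: Tower 1:59.49, Tower 2:161.65, Tower 3:313.78, Tower 4:186.1, Tower 5:35.3, Tower 6:325.37 → nearest is Tower 5
Tally — Tower 1:3, Tower 2:1, Tower 3:1, Tower 5:2, Tower 6:1. Tower 1 captures the most (3).

Tower 1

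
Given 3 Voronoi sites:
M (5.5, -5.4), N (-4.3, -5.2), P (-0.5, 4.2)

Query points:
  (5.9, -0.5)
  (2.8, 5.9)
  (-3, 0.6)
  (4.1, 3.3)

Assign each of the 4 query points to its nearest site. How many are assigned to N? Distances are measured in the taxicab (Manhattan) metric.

0

(5.9, -0.5) — d to each: M:5.3, N:14.9, P:11.1 → nearest is M
(2.8, 5.9) — d to each: M:14, N:18.2, P:5 → nearest is P
(-3, 0.6) — d to each: M:14.5, N:7.1, P:6.1 → nearest is P
(4.1, 3.3) — d to each: M:10.1, N:16.9, P:5.5 → nearest is P
0 of the 4 points have N as nearest.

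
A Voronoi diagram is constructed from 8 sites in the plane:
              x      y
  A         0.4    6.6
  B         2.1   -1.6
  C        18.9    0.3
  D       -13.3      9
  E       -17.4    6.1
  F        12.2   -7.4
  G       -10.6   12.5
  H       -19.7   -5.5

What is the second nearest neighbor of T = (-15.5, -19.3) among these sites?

B

Squared Euclidean distances:
|TA|² = (-15.5−0.4)² + (-19.3−6.6)² = 252.81 + 670.81 = 923.62
|TB|² = (-15.5−2.1)² + (-19.3−(-1.6))² = 309.76 + 313.29 = 623.05
|TC|² = (-15.5−18.9)² + (-19.3−0.3)² = 1183.36 + 384.16 = 1567.52
|TD|² = (-15.5−(-13.3))² + (-19.3−9)² = 4.84 + 800.89 = 805.73
|TE|² = (-15.5−(-17.4))² + (-19.3−6.1)² = 3.61 + 645.16 = 648.77
|TF|² = (-15.5−12.2)² + (-19.3−(-7.4))² = 767.29 + 141.61 = 908.9
|TG|² = (-15.5−(-10.6))² + (-19.3−12.5)² = 24.01 + 1011.24 = 1035.25
|TH|² = (-15.5−(-19.7))² + (-19.3−(-5.5))² = 17.64 + 190.44 = 208.08
Sorted ascending: H, B, E, … — the second-nearest is B.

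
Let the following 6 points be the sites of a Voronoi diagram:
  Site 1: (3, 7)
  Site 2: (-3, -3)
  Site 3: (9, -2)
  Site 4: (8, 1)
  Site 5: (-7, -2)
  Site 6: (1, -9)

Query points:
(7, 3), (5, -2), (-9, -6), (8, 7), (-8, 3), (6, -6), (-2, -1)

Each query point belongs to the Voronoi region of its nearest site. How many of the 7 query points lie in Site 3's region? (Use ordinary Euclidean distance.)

2

(7, 3) — d² to each: Site 1:32, Site 2:136, Site 3:29, Site 4:5, Site 5:221, Site 6:180 → nearest is Site 4
(5, -2) — d² to each: Site 1:85, Site 2:65, Site 3:16, Site 4:18, Site 5:144, Site 6:65 → nearest is Site 3
(-9, -6) — d² to each: Site 1:313, Site 2:45, Site 3:340, Site 4:338, Site 5:20, Site 6:109 → nearest is Site 5
(8, 7) — d² to each: Site 1:25, Site 2:221, Site 3:82, Site 4:36, Site 5:306, Site 6:305 → nearest is Site 1
(-8, 3) — d² to each: Site 1:137, Site 2:61, Site 3:314, Site 4:260, Site 5:26, Site 6:225 → nearest is Site 5
(6, -6) — d² to each: Site 1:178, Site 2:90, Site 3:25, Site 4:53, Site 5:185, Site 6:34 → nearest is Site 3
(-2, -1) — d² to each: Site 1:89, Site 2:5, Site 3:122, Site 4:104, Site 5:26, Site 6:73 → nearest is Site 2
2 of the 7 points have Site 3 as nearest.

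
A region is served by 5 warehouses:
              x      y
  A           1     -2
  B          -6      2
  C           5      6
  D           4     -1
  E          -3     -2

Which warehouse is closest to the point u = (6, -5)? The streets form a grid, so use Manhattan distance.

D

d(u,A) = 5 + 3 = 8
d(u,B) = 12 + 7 = 19
d(u,C) = 1 + 11 = 12
d(u,D) = 2 + 4 = 6
d(u,E) = 9 + 3 = 12
The smallest is to D, so u lies in the Voronoi region of D.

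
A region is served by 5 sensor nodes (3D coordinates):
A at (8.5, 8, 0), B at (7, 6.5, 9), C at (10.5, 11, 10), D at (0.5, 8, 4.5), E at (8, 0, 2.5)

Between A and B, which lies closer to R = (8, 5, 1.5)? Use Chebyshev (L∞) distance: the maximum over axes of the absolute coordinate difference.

d(R,A) = max(0.5, 3, 1.5) = 3
d(R,B) = max(1, 1.5, 7.5) = 7.5
3 < 7.5, so A is closer.

A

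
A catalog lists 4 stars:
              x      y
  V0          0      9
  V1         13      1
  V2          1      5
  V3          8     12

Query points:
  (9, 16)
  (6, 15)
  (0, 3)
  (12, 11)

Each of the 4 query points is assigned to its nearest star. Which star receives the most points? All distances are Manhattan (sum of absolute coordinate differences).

(9, 16) — d to each: V0:16, V1:19, V2:19, V3:5 → nearest is V3
(6, 15) — d to each: V0:12, V1:21, V2:15, V3:5 → nearest is V3
(0, 3) — d to each: V0:6, V1:15, V2:3, V3:17 → nearest is V2
(12, 11) — d to each: V0:14, V1:11, V2:17, V3:5 → nearest is V3
Tally — V2:1, V3:3. V3 captures the most (3).

V3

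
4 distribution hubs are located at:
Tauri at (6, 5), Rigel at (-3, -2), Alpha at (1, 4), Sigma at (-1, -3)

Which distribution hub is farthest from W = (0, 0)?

Tauri

Compare squared distances (the ordering matches that of the actual distances):
d²(W, Tauri) = 36 + 25 = 61
d²(W, Rigel) = 9 + 4 = 13
d²(W, Alpha) = 1 + 16 = 17
d²(W, Sigma) = 1 + 9 = 10
The largest is to Tauri.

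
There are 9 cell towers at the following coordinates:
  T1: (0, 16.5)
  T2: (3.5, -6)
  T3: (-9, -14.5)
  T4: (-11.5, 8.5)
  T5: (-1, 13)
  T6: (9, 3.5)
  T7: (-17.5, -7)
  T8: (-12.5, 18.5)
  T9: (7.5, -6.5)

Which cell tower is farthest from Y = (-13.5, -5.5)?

Since √ is increasing, it suffices to compare squared distances:
|YT1|² = (-13.5−0)² + (-5.5−16.5)² = 182.25 + 484 = 666.25
|YT2|² = (-13.5−3.5)² + (-5.5−(-6))² = 289 + 0.25 = 289.25
|YT3|² = (-13.5−(-9))² + (-5.5−(-14.5))² = 20.25 + 81 = 101.25
|YT4|² = (-13.5−(-11.5))² + (-5.5−8.5)² = 4 + 196 = 200
|YT5|² = (-13.5−(-1))² + (-5.5−13)² = 156.25 + 342.25 = 498.5
|YT6|² = (-13.5−9)² + (-5.5−3.5)² = 506.25 + 81 = 587.25
|YT7|² = (-13.5−(-17.5))² + (-5.5−(-7))² = 16 + 2.25 = 18.25
|YT8|² = (-13.5−(-12.5))² + (-5.5−18.5)² = 1 + 576 = 577
|YT9|² = (-13.5−7.5)² + (-5.5−(-6.5))² = 441 + 1 = 442
The largest is to T1.

T1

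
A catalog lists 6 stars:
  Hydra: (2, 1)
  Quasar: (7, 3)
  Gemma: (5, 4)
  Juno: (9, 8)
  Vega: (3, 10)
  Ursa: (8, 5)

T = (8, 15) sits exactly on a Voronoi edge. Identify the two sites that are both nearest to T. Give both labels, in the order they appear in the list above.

Squared distances from T to each site:
d²(T, Hydra) = 36 + 196 = 232
d²(T, Quasar) = 1 + 144 = 145
d²(T, Gemma) = 9 + 121 = 130
d²(T, Juno) = 1 + 49 = 50
d²(T, Vega) = 25 + 25 = 50
d²(T, Ursa) = 0 + 100 = 100
T is equidistant from Juno and Vega (both at squared distance 50), and every other site is strictly farther — so T lies on the Juno–Vega Voronoi edge.

Juno and Vega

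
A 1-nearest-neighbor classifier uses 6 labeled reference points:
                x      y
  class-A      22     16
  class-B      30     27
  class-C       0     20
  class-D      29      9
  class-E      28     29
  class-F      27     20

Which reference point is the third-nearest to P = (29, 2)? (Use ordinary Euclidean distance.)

Squared Euclidean distances:
d²(P, class-A) = (29−22)² + (2−16)² = 49 + 196 = 245
d²(P, class-B) = (29−30)² + (2−27)² = 1 + 625 = 626
d²(P, class-C) = (29−0)² + (2−20)² = 841 + 324 = 1165
d²(P, class-D) = (29−29)² + (2−9)² = 0 + 49 = 49
d²(P, class-E) = (29−28)² + (2−29)² = 1 + 729 = 730
d²(P, class-F) = (29−27)² + (2−20)² = 4 + 324 = 328
Sorted ascending: class-D, class-A, class-F, class-B, … — the third-nearest is class-F.

class-F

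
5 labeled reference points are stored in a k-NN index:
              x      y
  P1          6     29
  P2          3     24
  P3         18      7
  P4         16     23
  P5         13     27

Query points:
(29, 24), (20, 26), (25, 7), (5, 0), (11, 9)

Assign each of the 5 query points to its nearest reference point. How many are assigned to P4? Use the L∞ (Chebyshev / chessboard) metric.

2

(29, 24) — d to each: P1:23, P2:26, P3:17, P4:13, P5:16 → nearest is P4
(20, 26) — d to each: P1:14, P2:17, P3:19, P4:4, P5:7 → nearest is P4
(25, 7) — d to each: P1:22, P2:22, P3:7, P4:16, P5:20 → nearest is P3
(5, 0) — d to each: P1:29, P2:24, P3:13, P4:23, P5:27 → nearest is P3
(11, 9) — d to each: P1:20, P2:15, P3:7, P4:14, P5:18 → nearest is P3
2 of the 5 points have P4 as nearest.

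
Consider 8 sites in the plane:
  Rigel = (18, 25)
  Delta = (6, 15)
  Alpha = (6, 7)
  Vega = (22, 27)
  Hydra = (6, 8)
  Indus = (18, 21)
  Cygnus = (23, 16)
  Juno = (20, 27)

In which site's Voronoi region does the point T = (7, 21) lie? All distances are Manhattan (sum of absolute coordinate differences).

d(T, Rigel) = |7−18| + |21−25| = 11 + 4 = 15
d(T, Delta) = |7−6| + |21−15| = 1 + 6 = 7
d(T, Alpha) = |7−6| + |21−7| = 1 + 14 = 15
d(T, Vega) = |7−22| + |21−27| = 15 + 6 = 21
d(T, Hydra) = |7−6| + |21−8| = 1 + 13 = 14
d(T, Indus) = |7−18| + |21−21| = 11 + 0 = 11
d(T, Cygnus) = |7−23| + |21−16| = 16 + 5 = 21
d(T, Juno) = |7−20| + |21−27| = 13 + 6 = 19
The smallest is to Delta, so T lies in the Voronoi region of Delta.

Delta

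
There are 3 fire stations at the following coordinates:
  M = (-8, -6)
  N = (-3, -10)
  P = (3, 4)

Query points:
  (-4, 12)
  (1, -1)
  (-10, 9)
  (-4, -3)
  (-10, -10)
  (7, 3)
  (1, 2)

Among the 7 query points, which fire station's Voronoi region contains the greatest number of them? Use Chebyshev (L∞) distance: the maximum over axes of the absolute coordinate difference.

(-4, 12) — d to each: M:18, N:22, P:8 → nearest is P
(1, -1) — d to each: M:9, N:9, P:5 → nearest is P
(-10, 9) — d to each: M:15, N:19, P:13 → nearest is P
(-4, -3) — d to each: M:4, N:7, P:7 → nearest is M
(-10, -10) — d to each: M:4, N:7, P:14 → nearest is M
(7, 3) — d to each: M:15, N:13, P:4 → nearest is P
(1, 2) — d to each: M:9, N:12, P:2 → nearest is P
Tally — M:2, P:5. P captures the most (5).

P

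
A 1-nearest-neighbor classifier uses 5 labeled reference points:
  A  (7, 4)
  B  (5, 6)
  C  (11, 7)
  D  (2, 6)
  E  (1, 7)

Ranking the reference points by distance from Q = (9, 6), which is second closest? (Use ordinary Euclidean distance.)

A

Since √ is increasing, it suffices to compare squared distances:
|QA|² = 4 + 4 = 8
|QB|² = 16 + 0 = 16
|QC|² = 4 + 1 = 5
|QD|² = 49 + 0 = 49
|QE|² = 64 + 1 = 65
Sorted ascending: C, A, B, … — the second-nearest is A.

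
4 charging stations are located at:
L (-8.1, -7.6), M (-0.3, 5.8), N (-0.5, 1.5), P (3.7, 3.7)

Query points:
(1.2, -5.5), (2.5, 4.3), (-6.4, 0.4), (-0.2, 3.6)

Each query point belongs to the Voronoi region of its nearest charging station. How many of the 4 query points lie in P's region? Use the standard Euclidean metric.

1

(1.2, -5.5) — d² to each: L:90.9, M:129.94, N:51.89, P:90.89 → nearest is N
(2.5, 4.3) — d² to each: L:253.97, M:10.09, N:16.84, P:1.8 → nearest is P
(-6.4, 0.4) — d² to each: L:66.89, M:66.37, N:36.02, P:112.9 → nearest is N
(-0.2, 3.6) — d² to each: L:187.85, M:4.85, N:4.5, P:15.22 → nearest is N
1 of the 4 points has P as nearest.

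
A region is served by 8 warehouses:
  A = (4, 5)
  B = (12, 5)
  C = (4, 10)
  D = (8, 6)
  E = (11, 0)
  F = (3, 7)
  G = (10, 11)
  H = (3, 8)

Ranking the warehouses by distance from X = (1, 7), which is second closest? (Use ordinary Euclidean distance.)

Compare squared distances (the ordering matches that of the actual distances):
|XA|² = 9 + 4 = 13
|XB|² = 121 + 4 = 125
|XC|² = 9 + 9 = 18
|XD|² = 49 + 1 = 50
|XE|² = 100 + 49 = 149
|XF|² = 4 + 0 = 4
|XG|² = 81 + 16 = 97
|XH|² = 4 + 1 = 5
Sorted ascending: F, H, A, … — the second-nearest is H.

H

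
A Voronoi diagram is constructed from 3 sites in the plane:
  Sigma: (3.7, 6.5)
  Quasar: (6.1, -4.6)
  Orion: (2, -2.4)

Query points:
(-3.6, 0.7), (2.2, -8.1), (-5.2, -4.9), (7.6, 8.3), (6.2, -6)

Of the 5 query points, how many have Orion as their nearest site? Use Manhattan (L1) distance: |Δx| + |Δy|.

3

(-3.6, 0.7) — d to each: Sigma:13.1, Quasar:15, Orion:8.7 → nearest is Orion
(2.2, -8.1) — d to each: Sigma:16.1, Quasar:7.4, Orion:5.9 → nearest is Orion
(-5.2, -4.9) — d to each: Sigma:20.3, Quasar:11.6, Orion:9.7 → nearest is Orion
(7.6, 8.3) — d to each: Sigma:5.7, Quasar:14.4, Orion:16.3 → nearest is Sigma
(6.2, -6) — d to each: Sigma:15, Quasar:1.5, Orion:7.8 → nearest is Quasar
3 of the 5 points have Orion as nearest.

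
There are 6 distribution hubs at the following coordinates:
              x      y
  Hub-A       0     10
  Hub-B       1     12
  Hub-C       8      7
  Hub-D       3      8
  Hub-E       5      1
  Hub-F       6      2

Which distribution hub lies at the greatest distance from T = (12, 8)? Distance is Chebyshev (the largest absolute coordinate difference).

Hub-A

d(T, Hub-A) = max(12, 2) = 12
d(T, Hub-B) = max(11, 4) = 11
d(T, Hub-C) = max(4, 1) = 4
d(T, Hub-D) = max(9, 0) = 9
d(T, Hub-E) = max(7, 7) = 7
d(T, Hub-F) = max(6, 6) = 6
The largest is to Hub-A.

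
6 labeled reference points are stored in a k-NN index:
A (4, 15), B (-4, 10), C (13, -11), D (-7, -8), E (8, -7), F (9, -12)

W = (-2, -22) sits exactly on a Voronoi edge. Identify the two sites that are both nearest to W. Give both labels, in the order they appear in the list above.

D and F

Squared distances from W to each site:
|WA|² = (-2−4)² + (-22−15)² = 36 + 1369 = 1405
|WB|² = (-2−(-4))² + (-22−10)² = 4 + 1024 = 1028
|WC|² = (-2−13)² + (-22−(-11))² = 225 + 121 = 346
|WD|² = (-2−(-7))² + (-22−(-8))² = 25 + 196 = 221
|WE|² = (-2−8)² + (-22−(-7))² = 100 + 225 = 325
|WF|² = (-2−9)² + (-22−(-12))² = 121 + 100 = 221
W is equidistant from D and F (both at squared distance 221), and every other site is strictly farther — so W lies on the D–F Voronoi edge.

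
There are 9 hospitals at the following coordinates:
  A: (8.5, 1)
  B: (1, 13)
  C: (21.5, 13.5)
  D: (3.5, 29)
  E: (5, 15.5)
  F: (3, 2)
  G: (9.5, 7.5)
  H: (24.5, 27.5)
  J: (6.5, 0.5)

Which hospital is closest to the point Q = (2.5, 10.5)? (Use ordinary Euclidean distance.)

Since √ is increasing, it suffices to compare squared distances:
|QA|² = (2.5−8.5)² + (10.5−1)² = 36 + 90.25 = 126.25
|QB|² = (2.5−1)² + (10.5−13)² = 2.25 + 6.25 = 8.5
|QC|² = (2.5−21.5)² + (10.5−13.5)² = 361 + 9 = 370
|QD|² = (2.5−3.5)² + (10.5−29)² = 1 + 342.25 = 343.25
|QE|² = (2.5−5)² + (10.5−15.5)² = 6.25 + 25 = 31.25
|QF|² = (2.5−3)² + (10.5−2)² = 0.25 + 72.25 = 72.5
|QG|² = (2.5−9.5)² + (10.5−7.5)² = 49 + 9 = 58
|QH|² = (2.5−24.5)² + (10.5−27.5)² = 484 + 289 = 773
|QJ|² = (2.5−6.5)² + (10.5−0.5)² = 16 + 100 = 116
B is nearest.

B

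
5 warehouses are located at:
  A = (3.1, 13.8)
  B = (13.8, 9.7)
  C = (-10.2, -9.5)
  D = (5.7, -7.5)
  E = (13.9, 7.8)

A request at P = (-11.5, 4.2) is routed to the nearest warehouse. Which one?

C

Squared Euclidean distances:
|PA|² = (-11.5−3.1)² + (4.2−13.8)² = 213.16 + 92.16 = 305.32
|PB|² = (-11.5−13.8)² + (4.2−9.7)² = 640.09 + 30.25 = 670.34
|PC|² = (-11.5−(-10.2))² + (4.2−(-9.5))² = 1.69 + 187.69 = 189.38
|PD|² = (-11.5−5.7)² + (4.2−(-7.5))² = 295.84 + 136.89 = 432.73
|PE|² = (-11.5−13.9)² + (4.2−7.8)² = 645.16 + 12.96 = 658.12
Minimum is at C.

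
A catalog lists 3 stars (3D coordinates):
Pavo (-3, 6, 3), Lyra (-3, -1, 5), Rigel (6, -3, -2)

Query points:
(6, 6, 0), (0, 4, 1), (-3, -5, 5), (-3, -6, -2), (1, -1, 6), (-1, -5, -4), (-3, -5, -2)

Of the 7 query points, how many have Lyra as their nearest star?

(6, 6, 0) — d² to each: Pavo:90, Lyra:155, Rigel:85 → nearest is Rigel
(0, 4, 1) — d² to each: Pavo:17, Lyra:50, Rigel:94 → nearest is Pavo
(-3, -5, 5) — d² to each: Pavo:125, Lyra:16, Rigel:134 → nearest is Lyra
(-3, -6, -2) — d² to each: Pavo:169, Lyra:74, Rigel:90 → nearest is Lyra
(1, -1, 6) — d² to each: Pavo:74, Lyra:17, Rigel:93 → nearest is Lyra
(-1, -5, -4) — d² to each: Pavo:174, Lyra:101, Rigel:57 → nearest is Rigel
(-3, -5, -2) — d² to each: Pavo:146, Lyra:65, Rigel:85 → nearest is Lyra
4 of the 7 points have Lyra as nearest.

4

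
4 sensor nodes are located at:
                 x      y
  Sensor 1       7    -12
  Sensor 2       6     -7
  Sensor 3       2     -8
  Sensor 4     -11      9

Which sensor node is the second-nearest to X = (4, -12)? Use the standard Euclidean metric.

Squared Euclidean distances:
d²(X, Sensor 1) = (4−7)² + (-12−(-12))² = 9 + 0 = 9
d²(X, Sensor 2) = (4−6)² + (-12−(-7))² = 4 + 25 = 29
d²(X, Sensor 3) = (4−2)² + (-12−(-8))² = 4 + 16 = 20
d²(X, Sensor 4) = (4−(-11))² + (-12−9)² = 225 + 441 = 666
Sorted ascending: Sensor 1, Sensor 3, Sensor 2, … — the second-nearest is Sensor 3.

Sensor 3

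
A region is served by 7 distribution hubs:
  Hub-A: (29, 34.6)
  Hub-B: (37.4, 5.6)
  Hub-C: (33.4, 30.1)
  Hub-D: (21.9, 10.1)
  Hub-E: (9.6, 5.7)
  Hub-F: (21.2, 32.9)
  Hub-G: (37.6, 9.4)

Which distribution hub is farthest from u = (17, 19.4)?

Since √ is increasing, it suffices to compare squared distances:
d²(u, Hub-A) = (17−29)² + (19.4−34.6)² = 144 + 231.04 = 375.04
d²(u, Hub-B) = (17−37.4)² + (19.4−5.6)² = 416.16 + 190.44 = 606.6
d²(u, Hub-C) = (17−33.4)² + (19.4−30.1)² = 268.96 + 114.49 = 383.45
d²(u, Hub-D) = (17−21.9)² + (19.4−10.1)² = 24.01 + 86.49 = 110.5
d²(u, Hub-E) = (17−9.6)² + (19.4−5.7)² = 54.76 + 187.69 = 242.45
d²(u, Hub-F) = (17−21.2)² + (19.4−32.9)² = 17.64 + 182.25 = 199.89
d²(u, Hub-G) = (17−37.6)² + (19.4−9.4)² = 424.36 + 100 = 524.36
The largest is to Hub-B.

Hub-B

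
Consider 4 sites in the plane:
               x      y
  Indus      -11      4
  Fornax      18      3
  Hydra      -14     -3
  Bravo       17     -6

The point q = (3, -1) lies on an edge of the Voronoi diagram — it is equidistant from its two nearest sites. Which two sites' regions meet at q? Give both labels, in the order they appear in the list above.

Indus and Bravo

Squared distances from q to each site:
d²(q, Indus) = (3−(-11))² + (-1−4)² = 196 + 25 = 221
d²(q, Fornax) = (3−18)² + (-1−3)² = 225 + 16 = 241
d²(q, Hydra) = (3−(-14))² + (-1−(-3))² = 289 + 4 = 293
d²(q, Bravo) = (3−17)² + (-1−(-6))² = 196 + 25 = 221
q is equidistant from Indus and Bravo (both at squared distance 221), and every other site is strictly farther — so q lies on the Indus–Bravo Voronoi edge.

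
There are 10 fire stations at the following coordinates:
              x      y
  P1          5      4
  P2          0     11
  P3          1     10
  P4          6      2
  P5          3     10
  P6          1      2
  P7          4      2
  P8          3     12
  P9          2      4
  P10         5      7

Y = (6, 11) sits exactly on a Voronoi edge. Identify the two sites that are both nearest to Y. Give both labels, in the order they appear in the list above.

P5 and P8

Squared distances from Y to each site:
|YP1|² = (6−5)² + (11−4)² = 1 + 49 = 50
|YP2|² = (6−0)² + (11−11)² = 36 + 0 = 36
|YP3|² = (6−1)² + (11−10)² = 25 + 1 = 26
|YP4|² = (6−6)² + (11−2)² = 0 + 81 = 81
|YP5|² = (6−3)² + (11−10)² = 9 + 1 = 10
|YP6|² = (6−1)² + (11−2)² = 25 + 81 = 106
|YP7|² = (6−4)² + (11−2)² = 4 + 81 = 85
|YP8|² = (6−3)² + (11−12)² = 9 + 1 = 10
|YP9|² = (6−2)² + (11−4)² = 16 + 49 = 65
d²(Y, P10) = (6−5)² + (11−7)² = 1 + 16 = 17
Y is equidistant from P5 and P8 (both at squared distance 10), and every other site is strictly farther — so Y lies on the P5–P8 Voronoi edge.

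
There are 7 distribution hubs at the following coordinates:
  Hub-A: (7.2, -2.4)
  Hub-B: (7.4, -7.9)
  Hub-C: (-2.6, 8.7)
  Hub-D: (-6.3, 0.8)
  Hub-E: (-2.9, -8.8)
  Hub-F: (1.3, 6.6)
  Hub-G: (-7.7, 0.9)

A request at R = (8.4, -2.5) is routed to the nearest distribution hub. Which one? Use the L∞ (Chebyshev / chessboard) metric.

d(R, Hub-A) = max(1.2, 0.1) = 1.2
d(R, Hub-B) = max(1, 5.4) = 5.4
d(R, Hub-C) = max(11, 11.2) = 11.2
d(R, Hub-D) = max(14.7, 3.3) = 14.7
d(R, Hub-E) = max(11.3, 6.3) = 11.3
d(R, Hub-F) = max(7.1, 9.1) = 9.1
d(R, Hub-G) = max(16.1, 3.4) = 16.1
The smallest is to Hub-A, so R lies in the Voronoi region of Hub-A.

Hub-A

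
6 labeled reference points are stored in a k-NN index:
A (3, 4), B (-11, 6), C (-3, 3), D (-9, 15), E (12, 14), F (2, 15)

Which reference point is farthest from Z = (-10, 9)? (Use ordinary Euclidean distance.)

E

Compare squared distances (the ordering matches that of the actual distances):
|ZA|² = (-10−3)² + (9−4)² = 169 + 25 = 194
|ZB|² = (-10−(-11))² + (9−6)² = 1 + 9 = 10
|ZC|² = (-10−(-3))² + (9−3)² = 49 + 36 = 85
|ZD|² = (-10−(-9))² + (9−15)² = 1 + 36 = 37
|ZE|² = (-10−12)² + (9−14)² = 484 + 25 = 509
|ZF|² = (-10−2)² + (9−15)² = 144 + 36 = 180
The largest is to E.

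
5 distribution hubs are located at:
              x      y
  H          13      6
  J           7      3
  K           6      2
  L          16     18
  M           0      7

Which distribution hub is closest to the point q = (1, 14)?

M

Squared Euclidean distances:
|qH|² = (1−13)² + (14−6)² = 144 + 64 = 208
|qJ|² = (1−7)² + (14−3)² = 36 + 121 = 157
|qK|² = (1−6)² + (14−2)² = 25 + 144 = 169
|qL|² = (1−16)² + (14−18)² = 225 + 16 = 241
|qM|² = (1−0)² + (14−7)² = 1 + 49 = 50
M is nearest.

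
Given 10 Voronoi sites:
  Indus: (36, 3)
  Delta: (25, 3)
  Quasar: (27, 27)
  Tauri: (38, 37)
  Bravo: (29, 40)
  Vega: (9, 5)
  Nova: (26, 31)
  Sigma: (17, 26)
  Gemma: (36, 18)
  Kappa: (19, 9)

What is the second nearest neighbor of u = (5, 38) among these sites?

Squared Euclidean distances:
d²(u, Indus) = (5−36)² + (38−3)² = 961 + 1225 = 2186
d²(u, Delta) = (5−25)² + (38−3)² = 400 + 1225 = 1625
d²(u, Quasar) = (5−27)² + (38−27)² = 484 + 121 = 605
d²(u, Tauri) = (5−38)² + (38−37)² = 1089 + 1 = 1090
d²(u, Bravo) = (5−29)² + (38−40)² = 576 + 4 = 580
d²(u, Vega) = (5−9)² + (38−5)² = 16 + 1089 = 1105
d²(u, Nova) = (5−26)² + (38−31)² = 441 + 49 = 490
d²(u, Sigma) = (5−17)² + (38−26)² = 144 + 144 = 288
d²(u, Gemma) = (5−36)² + (38−18)² = 961 + 400 = 1361
d²(u, Kappa) = (5−19)² + (38−9)² = 196 + 841 = 1037
Sorted ascending: Sigma, Nova, Bravo, … — the second-nearest is Nova.

Nova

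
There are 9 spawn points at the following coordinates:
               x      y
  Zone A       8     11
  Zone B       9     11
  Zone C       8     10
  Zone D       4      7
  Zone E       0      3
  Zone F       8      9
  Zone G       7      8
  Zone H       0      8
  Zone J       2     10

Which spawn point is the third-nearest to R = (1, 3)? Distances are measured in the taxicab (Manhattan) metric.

d(R, Zone A) = |1−8| + |3−11| = 7 + 8 = 15
d(R, Zone B) = |1−9| + |3−11| = 8 + 8 = 16
d(R, Zone C) = |1−8| + |3−10| = 7 + 7 = 14
d(R, Zone D) = |1−4| + |3−7| = 3 + 4 = 7
d(R, Zone E) = |1−0| + |3−3| = 1 + 0 = 1
d(R, Zone F) = |1−8| + |3−9| = 7 + 6 = 13
d(R, Zone G) = |1−7| + |3−8| = 6 + 5 = 11
d(R, Zone H) = |1−0| + |3−8| = 1 + 5 = 6
d(R, Zone J) = |1−2| + |3−10| = 1 + 7 = 8
Sorted ascending: Zone E, Zone H, Zone D, Zone J, … — the third-nearest is Zone D.

Zone D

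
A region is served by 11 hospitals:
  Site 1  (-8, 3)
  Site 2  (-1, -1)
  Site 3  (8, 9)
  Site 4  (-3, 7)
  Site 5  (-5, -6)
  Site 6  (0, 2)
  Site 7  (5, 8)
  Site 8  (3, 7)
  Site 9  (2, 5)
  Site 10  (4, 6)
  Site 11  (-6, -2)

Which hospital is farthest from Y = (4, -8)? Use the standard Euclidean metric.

Squared Euclidean distances:
d²(Y, Site 1) = 144 + 121 = 265
d²(Y, Site 2) = 25 + 49 = 74
d²(Y, Site 3) = 16 + 289 = 305
d²(Y, Site 4) = 49 + 225 = 274
d²(Y, Site 5) = 81 + 4 = 85
d²(Y, Site 6) = 16 + 100 = 116
d²(Y, Site 7) = 1 + 256 = 257
d²(Y, Site 8) = 1 + 225 = 226
d²(Y, Site 9) = 4 + 169 = 173
d²(Y, Site 10) = 0 + 196 = 196
d²(Y, Site 11) = 100 + 36 = 136
The largest is to Site 3.

Site 3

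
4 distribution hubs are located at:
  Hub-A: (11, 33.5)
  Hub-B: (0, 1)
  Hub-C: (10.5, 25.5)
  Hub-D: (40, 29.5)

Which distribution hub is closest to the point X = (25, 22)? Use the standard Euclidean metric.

Hub-C

Compare squared distances (the ordering matches that of the actual distances):
d²(X, Hub-A) = (25−11)² + (22−33.5)² = 196 + 132.25 = 328.25
d²(X, Hub-B) = (25−0)² + (22−1)² = 625 + 441 = 1066
d²(X, Hub-C) = (25−10.5)² + (22−25.5)² = 210.25 + 12.25 = 222.5
d²(X, Hub-D) = (25−40)² + (22−29.5)² = 225 + 56.25 = 281.25
Minimum is at Hub-C.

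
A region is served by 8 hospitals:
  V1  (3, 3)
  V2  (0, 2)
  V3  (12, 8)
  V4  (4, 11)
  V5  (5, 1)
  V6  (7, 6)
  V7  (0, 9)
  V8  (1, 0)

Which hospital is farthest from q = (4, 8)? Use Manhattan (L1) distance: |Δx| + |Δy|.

V8

d(q,V1) = |4−3| + |8−3| = 1 + 5 = 6
d(q,V2) = |4−0| + |8−2| = 4 + 6 = 10
d(q,V3) = |4−12| + |8−8| = 8 + 0 = 8
d(q,V4) = |4−4| + |8−11| = 0 + 3 = 3
d(q,V5) = |4−5| + |8−1| = 1 + 7 = 8
d(q,V6) = |4−7| + |8−6| = 3 + 2 = 5
d(q,V7) = |4−0| + |8−9| = 4 + 1 = 5
d(q,V8) = |4−1| + |8−0| = 3 + 8 = 11
The largest is to V8.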